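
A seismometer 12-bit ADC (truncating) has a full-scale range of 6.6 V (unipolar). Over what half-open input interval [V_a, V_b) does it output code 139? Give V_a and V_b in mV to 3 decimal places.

LSB = 6.6/2^12 = 1.611 mV.
V_a = V_low + 139·LSB = 0.223975 V; V_b = V_low + 140·LSB = 0.225586 V.

[223.975 mV, 225.586 mV)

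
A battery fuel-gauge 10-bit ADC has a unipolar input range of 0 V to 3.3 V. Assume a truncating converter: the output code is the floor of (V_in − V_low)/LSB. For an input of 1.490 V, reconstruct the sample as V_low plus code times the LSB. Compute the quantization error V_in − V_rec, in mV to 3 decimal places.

LSB = 3.3/2^10 = 3.223 mV.
Scaled input = 462.3515 LSBs, so code = 462.
Code 462 maps back to 0 + 462×0.00322266 V = 1.4888672 V.
Error = 1.490 − 1.4888672 = 0.00113281 V = 1.133 mV.

1.133 mV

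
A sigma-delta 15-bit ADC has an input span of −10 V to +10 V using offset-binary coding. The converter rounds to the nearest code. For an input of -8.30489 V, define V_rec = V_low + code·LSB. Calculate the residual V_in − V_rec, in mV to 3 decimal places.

Step size: 20 V ÷ 2^15 = 0.610 mV.
(V_in − V_low)/LSB = (-8.30489 − (−10))/0.000610352 = 2777.2682 → code 2777 (round).
Reconstructed: -8.3050537 V.
Error = -8.30489 − (−8.3050537) = 0.000163711 V = 0.164 mV.

0.164 mV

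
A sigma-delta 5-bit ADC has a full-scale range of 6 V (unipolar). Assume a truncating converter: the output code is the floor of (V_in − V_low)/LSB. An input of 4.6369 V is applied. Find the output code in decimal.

code 24

LSB = 6 V / 32 = 187.500 mV.
Input sits at 24.730 steps above V_low.
So the output code is 24.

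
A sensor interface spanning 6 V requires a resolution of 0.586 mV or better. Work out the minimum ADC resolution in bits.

14 bits

Number of steps required ≥ 6 V / 0.586 mV = 10238.91.
Need 2^N ≥ 10238.91; 2^13 = 8192, 2^14 = 16384.
Minimum N = 14.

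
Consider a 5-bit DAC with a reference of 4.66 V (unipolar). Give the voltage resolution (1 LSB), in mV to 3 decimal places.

145.625 mV

Full-scale span = 4.66 V.
LSB = 4.66 / 2^5 = 4.66 / 32 = 0.145625 V = 145.625 mV.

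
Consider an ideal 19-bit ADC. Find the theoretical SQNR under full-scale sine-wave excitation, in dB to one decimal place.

SNR ≈ 6.02·N + 1.76 dB = 6.02·19 + 1.76 = 116.14 dB.

116.1 dB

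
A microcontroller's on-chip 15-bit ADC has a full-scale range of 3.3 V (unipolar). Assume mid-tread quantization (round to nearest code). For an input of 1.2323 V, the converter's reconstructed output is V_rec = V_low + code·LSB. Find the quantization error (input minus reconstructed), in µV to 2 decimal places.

36.82 µV

LSB = 3.3/2^15 = 100.71 µV.
(V_in − V_low)/LSB = (1.2323 − 0)/0.000100708 = 12236.3656 → code 12236 (round).
Reconstructed: 1.2322632 V.
V_in − V_rec = 3.68164e-05 V = 36.82 µV.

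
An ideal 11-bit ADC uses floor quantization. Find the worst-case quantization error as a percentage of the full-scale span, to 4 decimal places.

0.0488 %

Truncating → worst-case error = 1 LSB = V_FS/2^11, so 100/2048 = 0.0488281 % of full scale.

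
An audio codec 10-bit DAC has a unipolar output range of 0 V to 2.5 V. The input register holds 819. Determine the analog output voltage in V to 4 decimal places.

LSB = 2.5 V / 2^10 = 2.441 mV.
V_out = 0 + 819 × 0.00244141 V = 1.99951 V.

1.9995 V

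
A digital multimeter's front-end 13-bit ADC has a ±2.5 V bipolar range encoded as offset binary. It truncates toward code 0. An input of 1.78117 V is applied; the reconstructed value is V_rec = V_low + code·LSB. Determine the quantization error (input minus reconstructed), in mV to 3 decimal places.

LSB = 5/2^13 = 0.610 mV.
Scaled input = 7014.2689 LSBs, so code = 7014.
Code 7014 maps back to (−2.5) + 7014×0.000610352 V = 1.7810059 V.
Difference: 0.000164141 V → 0.164 mV.

0.164 mV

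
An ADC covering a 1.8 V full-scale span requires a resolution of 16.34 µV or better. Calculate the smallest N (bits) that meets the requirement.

17 bits

Number of steps required ≥ 1.8 V / 16.34 µV = 110159.12.
Need 2^N ≥ 110159.12; 2^16 = 65536, 2^17 = 131072.
Minimum N = 17.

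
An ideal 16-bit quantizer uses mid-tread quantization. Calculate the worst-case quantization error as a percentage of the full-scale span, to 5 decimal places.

0.00076 %

Rounding → worst-case error = ½ LSB = V_FS/2^17, so 100/131072 = 0.000762939 % of full scale.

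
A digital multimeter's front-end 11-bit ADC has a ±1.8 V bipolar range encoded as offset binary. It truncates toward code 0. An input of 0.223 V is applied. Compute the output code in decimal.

Full-scale span = 3.6 V; LSB = 3.6/2^11 = 1.758 mV.
Input sits at 1150.862 steps above V_low.
⌊·⌋(1150.862) = 1150.

code 1150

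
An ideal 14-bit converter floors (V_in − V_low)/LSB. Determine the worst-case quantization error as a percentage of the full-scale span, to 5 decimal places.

0.00610 %

Truncating → worst-case error = 1 LSB = V_FS/2^14, so 100/16384 = 0.00610352 % of full scale.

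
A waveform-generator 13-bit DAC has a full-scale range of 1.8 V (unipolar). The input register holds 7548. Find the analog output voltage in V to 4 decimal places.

LSB = 1.8 V / 2^13 = 219.73 µV.
V_out = 0 + 7548 × 0.000219727 V = 1.6585 V.

1.6585 V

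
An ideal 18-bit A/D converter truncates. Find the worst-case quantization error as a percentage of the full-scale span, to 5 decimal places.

0.00038 %

Truncating → worst-case error = 1 LSB = V_FS/2^18, so 100/262144 = 0.00038147 % of full scale.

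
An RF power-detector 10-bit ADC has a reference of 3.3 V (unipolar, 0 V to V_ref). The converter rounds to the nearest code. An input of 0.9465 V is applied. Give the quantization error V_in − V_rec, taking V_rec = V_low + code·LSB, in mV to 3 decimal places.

LSB = 3.3/2^10 = 3.223 mV.
(V_in − V_low)/LSB = (0.9465 − 0)/0.00322266 = 293.7018 → code 294 (round).
Reconstructed: 0.94746094 V.
Difference: -0.000960937 V → -0.961 mV.

-0.961 mV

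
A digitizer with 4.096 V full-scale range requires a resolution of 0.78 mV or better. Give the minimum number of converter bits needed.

13 bits

Number of steps required ≥ 4.096 V / 0.78 mV = 5251.28.
Need 2^N ≥ 5251.28; 2^12 = 4096, 2^13 = 8192.
Minimum N = 13.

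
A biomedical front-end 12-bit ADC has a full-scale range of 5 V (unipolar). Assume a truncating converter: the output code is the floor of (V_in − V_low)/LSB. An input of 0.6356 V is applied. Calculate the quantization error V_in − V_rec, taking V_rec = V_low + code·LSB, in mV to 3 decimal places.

Step size: 5 V ÷ 2^12 = 1.221 mV.
(0.6356 − 0)/0.0012207 = 520.6835; ⌊·⌋ gives code 520.
V_rec = 0 + 520·0.0012207 = 0.63476562 V.
V_in − V_rec = 0.000834375 V = 0.834 mV.

0.834 mV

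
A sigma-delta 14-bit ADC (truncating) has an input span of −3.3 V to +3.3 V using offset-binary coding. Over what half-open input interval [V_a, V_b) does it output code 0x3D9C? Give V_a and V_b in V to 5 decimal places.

[3.05347 V, 3.05387 V)

LSB = 6.6/2^14 = 402.83 µV.
Code 0x3D9C = 15772 decimal.
V_a = V_low + 15772·LSB = 3.05347 V; V_b = V_low + 15773·LSB = 3.05387 V.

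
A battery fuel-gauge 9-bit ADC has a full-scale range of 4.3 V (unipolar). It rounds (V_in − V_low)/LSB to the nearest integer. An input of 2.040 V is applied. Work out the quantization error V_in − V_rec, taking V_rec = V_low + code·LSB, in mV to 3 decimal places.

-0.820 mV

Step size: 4.3 V ÷ 2^9 = 8.398 mV.
(V_in − V_low)/LSB = (2.040 − 0)/0.00839844 = 242.9023 → code 243 (round).
Code 243 maps back to 0 + 243×0.00839844 V = 2.0408203 V.
Difference: -0.000820312 V → -0.820 mV.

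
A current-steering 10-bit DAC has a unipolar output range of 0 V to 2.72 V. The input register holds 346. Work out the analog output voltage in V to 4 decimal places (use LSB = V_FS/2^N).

LSB = 2.72 V / 2^10 = 2.656 mV.
V_out = 0 + 346 × 0.00265625 V = 0.919063 V.

0.9191 V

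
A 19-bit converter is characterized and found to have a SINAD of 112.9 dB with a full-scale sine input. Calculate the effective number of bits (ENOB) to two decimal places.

18.46 bits

ENOB = (SINAD − 1.76) / 6.02 = (112.9 − 1.76)/6.02 = 18.462.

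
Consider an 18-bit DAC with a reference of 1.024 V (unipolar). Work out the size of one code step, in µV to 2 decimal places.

3.91 µV

Full-scale span = 1.024 V.
LSB = 1.024 / 2^18 = 1.024 / 262144 = 3.90625e-06 V = 3.91 µV.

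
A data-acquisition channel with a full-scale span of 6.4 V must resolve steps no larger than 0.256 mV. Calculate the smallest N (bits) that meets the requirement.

15 bits

Number of steps required ≥ 6.4 V / 0.256 mV = 25000.00.
Need 2^N ≥ 25000.00; 2^14 = 16384, 2^15 = 32768.
Minimum N = 15.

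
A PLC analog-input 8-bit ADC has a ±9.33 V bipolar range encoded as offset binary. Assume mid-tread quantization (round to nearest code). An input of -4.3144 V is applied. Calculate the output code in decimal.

code 69

Full-scale span = 18.66 V; LSB = 18.66/2^8 = 72.891 mV.
(-4.3144 − (−9.33)) / 0.0728906 = 68.810 LSBs.
round(68.810) = 69.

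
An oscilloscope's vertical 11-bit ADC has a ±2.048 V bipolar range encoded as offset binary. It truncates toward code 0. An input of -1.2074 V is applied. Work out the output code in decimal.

code 420

LSB = 4.096 V / 2048 = 2.000 mV.
(V_in − V_low)/LSB = (-1.2074 − (−2.048)) / 0.002 = 420.300.
So the output code is 420.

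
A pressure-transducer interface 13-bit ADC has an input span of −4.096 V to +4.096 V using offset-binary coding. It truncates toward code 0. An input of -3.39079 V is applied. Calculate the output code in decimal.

With 8192 levels over 8.192 V, one step is 1.000 mV.
(-3.39079 − (−4.096)) / 0.001 = 705.210 LSBs.
Floor → code 705.

code 705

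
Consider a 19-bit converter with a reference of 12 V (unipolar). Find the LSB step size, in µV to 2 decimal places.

22.89 µV

Full-scale span = 12 V.
LSB = 12 / 2^19 = 12 / 524288 = 2.28882e-05 V = 22.89 µV.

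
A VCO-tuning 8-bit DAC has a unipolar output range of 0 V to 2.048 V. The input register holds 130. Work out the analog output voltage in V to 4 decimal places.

LSB = 2.048 V / 2^8 = 8.000 mV.
V_out = 0 + 130 × 0.008 V = 1.04 V.

1.0400 V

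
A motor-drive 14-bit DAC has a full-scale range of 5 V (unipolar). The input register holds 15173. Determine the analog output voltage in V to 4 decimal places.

4.6304 V

LSB = 5 V / 2^14 = 305.18 µV.
V_out = 0 + 15173 × 0.000305176 V = 4.63043 V.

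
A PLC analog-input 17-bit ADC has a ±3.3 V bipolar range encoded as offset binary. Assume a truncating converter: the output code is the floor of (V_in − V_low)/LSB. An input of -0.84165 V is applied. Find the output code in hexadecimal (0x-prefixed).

code 0xBEB5 (decimal 48821)

LSB = 6.6 V / 131072 = 50.35 µV.
(V_in − V_low)/LSB = (-0.84165 − (−3.3)) / 5.0354e-05 = 48821.341.
So the output code is 48821.
In hexadecimal (0x-prefixed): 0xBEB5.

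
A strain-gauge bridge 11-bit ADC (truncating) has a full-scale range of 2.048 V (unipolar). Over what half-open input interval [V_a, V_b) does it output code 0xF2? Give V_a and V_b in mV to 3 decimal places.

LSB = 2.048/2^11 = 1.000 mV.
Code 0xF2 = 242 decimal.
V_a = V_low + 242·LSB = 0.242 V; V_b = V_low + 243·LSB = 0.243 V.

[242.000 mV, 243.000 mV)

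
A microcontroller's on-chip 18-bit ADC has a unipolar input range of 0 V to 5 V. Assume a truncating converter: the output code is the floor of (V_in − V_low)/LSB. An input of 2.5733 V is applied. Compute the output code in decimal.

code 134915

With 262144 levels over 5 V, one step is 19.07 µV.
(V_in − V_low)/LSB = (2.5733 − 0) / 1.90735e-05 = 134915.031.
⌊·⌋(134915.031) = 134915.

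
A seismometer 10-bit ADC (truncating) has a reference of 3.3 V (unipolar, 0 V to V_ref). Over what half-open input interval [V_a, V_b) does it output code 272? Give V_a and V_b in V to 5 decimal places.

[0.87656 V, 0.87979 V)

LSB = 3.3/2^10 = 3.223 mV.
V_a = V_low + 272·LSB = 0.876563 V; V_b = V_low + 273·LSB = 0.879785 V.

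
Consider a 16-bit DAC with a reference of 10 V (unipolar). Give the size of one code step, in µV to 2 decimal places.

152.59 µV

Full-scale span = 10 V.
LSB = 10 / 2^16 = 10 / 65536 = 0.000152588 V = 152.59 µV.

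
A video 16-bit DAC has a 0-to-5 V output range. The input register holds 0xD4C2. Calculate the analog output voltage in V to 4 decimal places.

LSB = 5 V / 2^16 = 76.29 µV.
Code 0xD4C2 = 54466 decimal.
V_out = 0 + 54466 × 7.62939e-05 V = 4.15543 V.

4.1554 V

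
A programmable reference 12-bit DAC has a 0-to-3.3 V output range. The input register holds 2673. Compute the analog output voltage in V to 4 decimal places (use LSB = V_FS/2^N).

LSB = 3.3 V / 2^12 = 0.806 mV.
V_out = 0 + 2673 × 0.000805664 V = 2.15354 V.

2.1535 V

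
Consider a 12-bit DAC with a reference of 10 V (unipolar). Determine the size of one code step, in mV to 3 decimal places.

2.441 mV

Full-scale span = 10 V.
LSB = 10 / 2^12 = 10 / 4096 = 0.00244141 V = 2.441 mV.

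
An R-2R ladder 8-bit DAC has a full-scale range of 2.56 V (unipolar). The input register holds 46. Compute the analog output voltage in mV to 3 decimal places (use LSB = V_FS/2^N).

460.000 mV

LSB = 2.56 V / 2^8 = 10.000 mV.
V_out = 0 + 46 × 0.01 V = 0.46 V.
= 460.000 mV.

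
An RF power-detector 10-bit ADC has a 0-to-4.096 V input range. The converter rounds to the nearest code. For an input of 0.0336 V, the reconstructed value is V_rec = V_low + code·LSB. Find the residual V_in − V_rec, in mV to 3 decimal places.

1.600 mV

LSB = 4.096/2^10 = 4.000 mV.
(V_in − V_low)/LSB = (0.0336 − 0)/0.004 = 8.4000 → code 8 (round).
Reconstructed: 0.032 V.
V_in − V_rec = 0.0016 V = 1.600 mV.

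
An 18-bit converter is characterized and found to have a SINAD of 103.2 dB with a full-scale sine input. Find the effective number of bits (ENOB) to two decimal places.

16.85 bits

ENOB = (SINAD − 1.76) / 6.02 = (103.2 − 1.76)/6.02 = 16.850.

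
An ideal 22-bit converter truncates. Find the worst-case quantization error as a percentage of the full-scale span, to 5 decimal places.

Truncating → worst-case error = 1 LSB = V_FS/2^22, so 100/4194304 = 2.38419e-05 % of full scale.

0.00002 %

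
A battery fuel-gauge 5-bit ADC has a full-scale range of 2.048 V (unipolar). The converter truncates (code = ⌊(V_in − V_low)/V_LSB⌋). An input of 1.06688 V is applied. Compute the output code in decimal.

code 16

Full-scale span = 2.048 V; LSB = 2.048/2^5 = 64.000 mV.
(V_in − V_low)/LSB = (1.06688 − 0) / 0.064 = 16.670.
Floor → code 16.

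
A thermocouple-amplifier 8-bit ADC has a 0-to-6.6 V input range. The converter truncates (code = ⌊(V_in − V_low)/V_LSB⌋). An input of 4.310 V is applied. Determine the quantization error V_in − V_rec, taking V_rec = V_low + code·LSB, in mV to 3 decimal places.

Step size: 6.6 V ÷ 2^8 = 25.781 mV.
(V_in − V_low)/LSB = (4.310 − 0)/0.0257812 = 167.1758 → code 167 (floor).
Code 167 maps back to 0 + 167×0.0257812 V = 4.3054688 V.
Error = 4.310 − 4.3054688 = 0.00453125 V = 4.531 mV.

4.531 mV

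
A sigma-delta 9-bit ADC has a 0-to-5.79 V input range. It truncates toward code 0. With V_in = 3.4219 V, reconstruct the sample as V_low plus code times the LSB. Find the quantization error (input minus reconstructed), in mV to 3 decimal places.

6.705 mV

One LSB is 5.79 V / 512 = 11.309 mV.
(3.4219 − 0)/0.0113086 = 302.5929; ⌊·⌋ gives code 302.
V_rec = 0 + 302·0.0113086 = 3.4151953 V.
Difference: 0.00670469 V → 6.705 mV.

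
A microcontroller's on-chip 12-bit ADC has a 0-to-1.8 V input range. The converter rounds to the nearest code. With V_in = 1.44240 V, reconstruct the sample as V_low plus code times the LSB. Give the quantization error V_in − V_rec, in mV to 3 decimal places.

One LSB is 1.8 V / 4096 = 439.45 µV.
(1.44240 − 0)/0.000439453 = 3282.2613; round gives code 3282.
Code 3282 maps back to 0 + 3282×0.000439453 V = 1.4422852 V.
V_in − V_rec = 0.000114844 V = 0.115 mV.

0.115 mV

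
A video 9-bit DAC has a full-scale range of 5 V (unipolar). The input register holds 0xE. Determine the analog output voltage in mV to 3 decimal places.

LSB = 5 V / 2^9 = 9.766 mV.
Code 0xE = 14 decimal.
V_out = 0 + 14 × 0.00976562 V = 0.136719 V.
= 136.719 mV.

136.719 mV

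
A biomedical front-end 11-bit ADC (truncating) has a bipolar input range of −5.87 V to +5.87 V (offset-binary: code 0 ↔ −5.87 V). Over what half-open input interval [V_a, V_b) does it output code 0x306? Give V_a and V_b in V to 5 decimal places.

LSB = 11.74/2^11 = 5.732 mV.
Code 0x306 = 774 decimal.
V_a = V_low + 774·LSB = -1.43311 V; V_b = V_low + 775·LSB = -1.42737 V.

[-1.43311 V, -1.42737 V)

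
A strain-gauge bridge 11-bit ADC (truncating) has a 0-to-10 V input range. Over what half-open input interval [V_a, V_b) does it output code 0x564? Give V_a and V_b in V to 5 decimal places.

LSB = 10/2^11 = 4.883 mV.
Code 0x564 = 1380 decimal.
V_a = V_low + 1380·LSB = 6.73828 V; V_b = V_low + 1381·LSB = 6.74316 V.

[6.73828 V, 6.74316 V)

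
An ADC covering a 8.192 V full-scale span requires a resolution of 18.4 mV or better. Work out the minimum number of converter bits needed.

9 bits

Number of steps required ≥ 8.192 V / 18.4 mV = 445.22.
Need 2^N ≥ 445.22; 2^8 = 256, 2^9 = 512.
Minimum N = 9.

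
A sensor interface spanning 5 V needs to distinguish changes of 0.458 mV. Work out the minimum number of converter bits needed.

Number of steps required ≥ 5 V / 0.458 mV = 10917.03.
Need 2^N ≥ 10917.03; 2^13 = 8192, 2^14 = 16384.
Minimum N = 14.

14 bits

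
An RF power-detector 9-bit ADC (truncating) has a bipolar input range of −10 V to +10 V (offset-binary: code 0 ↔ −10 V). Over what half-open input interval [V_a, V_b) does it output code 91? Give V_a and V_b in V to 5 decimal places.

[-6.44531 V, -6.40625 V)

LSB = 20/2^9 = 39.062 mV.
V_a = V_low + 91·LSB = -6.44531 V; V_b = V_low + 92·LSB = -6.40625 V.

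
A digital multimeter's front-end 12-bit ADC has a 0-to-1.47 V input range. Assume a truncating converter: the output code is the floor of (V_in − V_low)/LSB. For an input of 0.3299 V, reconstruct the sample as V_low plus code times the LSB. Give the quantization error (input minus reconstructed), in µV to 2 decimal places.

83.11 µV

One LSB is 1.47 V / 4096 = 358.89 µV.
(V_in − V_low)/LSB = (0.3299 − 0)/0.000358887 = 919.2316 → code 919 (floor).
Reconstructed: 0.32981689 V.
V_in − V_rec = 8.31055e-05 V = 83.11 µV.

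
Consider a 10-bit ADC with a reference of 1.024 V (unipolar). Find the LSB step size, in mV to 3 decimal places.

1.000 mV

Full-scale span = 1.024 V.
LSB = 1.024 / 2^10 = 1.024 / 1024 = 0.001 V = 1.000 mV.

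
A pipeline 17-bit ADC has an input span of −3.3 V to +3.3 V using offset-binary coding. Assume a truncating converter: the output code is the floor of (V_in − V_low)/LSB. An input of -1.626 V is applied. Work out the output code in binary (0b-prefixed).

code 0b1000000111011100 (decimal 33244)

With 131072 levels over 6.6 V, one step is 50.35 µV.
(V_in − V_low)/LSB = (-1.626 − (−3.3)) / 5.0354e-05 = 33244.625.
Floor → code 33244.
In binary (0b-prefixed): 0b1000000111011100.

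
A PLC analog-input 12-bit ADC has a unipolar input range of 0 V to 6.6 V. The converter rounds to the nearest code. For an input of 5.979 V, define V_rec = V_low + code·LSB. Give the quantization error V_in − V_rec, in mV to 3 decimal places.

-0.639 mV

Step size: 6.6 V ÷ 2^12 = 1.611 mV.
(5.979 − 0)/0.00161133 = 3710.6036; round gives code 3711.
Code 3711 maps back to 0 + 3711×0.00161133 V = 5.9796387 V.
V_in − V_rec = -0.000638672 V = -0.639 mV.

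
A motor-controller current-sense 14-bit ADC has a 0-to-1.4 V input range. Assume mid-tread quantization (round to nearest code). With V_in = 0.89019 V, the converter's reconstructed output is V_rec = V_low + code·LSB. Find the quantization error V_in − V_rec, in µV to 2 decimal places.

-19.96 µV

One LSB is 1.4 V / 16384 = 85.45 µV.
(0.89019 − 0)/8.54492e-05 = 10417.7664; round gives code 10418.
Reconstructed: 0.89020996 V.
V_in − V_rec = -1.99609e-05 V = -19.96 µV.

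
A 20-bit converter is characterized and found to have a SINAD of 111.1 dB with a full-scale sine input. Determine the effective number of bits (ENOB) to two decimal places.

18.16 bits

ENOB = (SINAD − 1.76) / 6.02 = (111.1 − 1.76)/6.02 = 18.163.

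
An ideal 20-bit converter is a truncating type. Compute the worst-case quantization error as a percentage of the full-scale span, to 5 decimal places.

Truncating → worst-case error = 1 LSB = V_FS/2^20, so 100/1048576 = 9.53674e-05 % of full scale.

0.00010 %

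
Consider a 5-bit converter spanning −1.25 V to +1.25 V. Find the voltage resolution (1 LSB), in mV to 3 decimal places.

Full-scale span = 2.5 V.
LSB = 2.5 / 2^5 = 2.5 / 32 = 0.078125 V = 78.125 mV.

78.125 mV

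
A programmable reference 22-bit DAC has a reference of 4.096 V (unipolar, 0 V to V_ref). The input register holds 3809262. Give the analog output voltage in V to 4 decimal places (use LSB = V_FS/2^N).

3.7200 V

LSB = 4.096 V / 2^22 = 0.98 µV.
V_out = 0 + 3809262 × 9.76563e-07 V = 3.71998 V.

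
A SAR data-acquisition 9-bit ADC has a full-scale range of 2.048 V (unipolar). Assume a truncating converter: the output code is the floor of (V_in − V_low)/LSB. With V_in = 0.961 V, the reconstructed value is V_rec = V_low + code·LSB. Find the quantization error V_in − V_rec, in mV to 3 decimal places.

1.000 mV

LSB = 2.048/2^9 = 4.000 mV.
(0.961 − 0)/0.004 = 240.2500; ⌊·⌋ gives code 240.
V_rec = 0 + 240·0.004 = 0.96 V.
V_in − V_rec = 0.001 V = 1.000 mV.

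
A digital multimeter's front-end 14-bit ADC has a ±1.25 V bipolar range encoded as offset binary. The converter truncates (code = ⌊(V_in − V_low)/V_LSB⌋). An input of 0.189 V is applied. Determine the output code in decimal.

code 9430

With 16384 levels over 2.5 V, one step is 152.59 µV.
Input sits at 9430.630 steps above V_low.
So the output code is 9430.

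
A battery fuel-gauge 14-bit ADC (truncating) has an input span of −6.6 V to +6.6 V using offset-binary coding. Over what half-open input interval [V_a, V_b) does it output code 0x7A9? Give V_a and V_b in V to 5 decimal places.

LSB = 13.2/2^14 = 0.806 mV.
Code 0x7A9 = 1961 decimal.
V_a = V_low + 1961·LSB = -5.02009 V; V_b = V_low + 1962·LSB = -5.01929 V.

[-5.02009 V, -5.01929 V)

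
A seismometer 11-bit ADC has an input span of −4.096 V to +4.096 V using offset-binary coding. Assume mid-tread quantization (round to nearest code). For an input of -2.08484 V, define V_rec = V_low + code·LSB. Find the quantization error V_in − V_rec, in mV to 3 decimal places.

Step size: 8.192 V ÷ 2^11 = 4.000 mV.
(-2.08484 − (−4.096))/0.004 = 502.7900; round gives code 503.
Code 503 maps back to (−4.096) + 503×0.004 V = -2.084 V.
Difference: -0.00084 V → -0.840 mV.

-0.840 mV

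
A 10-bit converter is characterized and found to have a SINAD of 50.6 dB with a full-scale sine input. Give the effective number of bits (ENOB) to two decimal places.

8.11 bits

ENOB = (SINAD − 1.76) / 6.02 = (50.6 − 1.76)/6.02 = 8.113.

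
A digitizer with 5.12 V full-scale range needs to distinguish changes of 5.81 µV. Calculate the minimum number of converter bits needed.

20 bits

Number of steps required ≥ 5.12 V / 5.81 µV = 881239.24.
Need 2^N ≥ 881239.24; 2^19 = 524288, 2^20 = 1048576.
Minimum N = 20.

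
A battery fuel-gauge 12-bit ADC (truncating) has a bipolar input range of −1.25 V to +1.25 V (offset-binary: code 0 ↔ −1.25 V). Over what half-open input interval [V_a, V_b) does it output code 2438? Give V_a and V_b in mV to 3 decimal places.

LSB = 2.5/2^12 = 0.610 mV.
V_a = V_low + 2438·LSB = 0.238037 V; V_b = V_low + 2439·LSB = 0.238647 V.

[238.037 mV, 238.647 mV)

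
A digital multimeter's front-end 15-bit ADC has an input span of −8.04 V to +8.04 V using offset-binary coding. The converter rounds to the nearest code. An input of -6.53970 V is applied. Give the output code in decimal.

code 3057

Full-scale span = 16.08 V; LSB = 16.08/2^15 = 490.72 µV.
Input sits at 3057.328 steps above V_low.
round(3057.328) = 3057.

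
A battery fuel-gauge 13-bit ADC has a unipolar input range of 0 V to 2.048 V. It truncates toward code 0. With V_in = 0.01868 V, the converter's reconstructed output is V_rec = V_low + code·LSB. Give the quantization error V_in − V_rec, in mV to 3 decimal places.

Step size: 2.048 V ÷ 2^13 = 250.00 µV.
(V_in − V_low)/LSB = (0.01868 − 0)/0.00025 = 74.7200 → code 74 (floor).
Code 74 maps back to 0 + 74×0.00025 V = 0.0185 V.
Difference: 0.00018 V → 0.180 mV.

0.180 mV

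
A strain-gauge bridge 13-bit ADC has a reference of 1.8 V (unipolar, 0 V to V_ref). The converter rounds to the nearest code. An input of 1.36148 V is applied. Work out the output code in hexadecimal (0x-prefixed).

LSB = 1.8 V / 8192 = 219.73 µV.
(1.36148 − 0) / 0.000219727 = 6196.247 LSBs.
round(6196.247) = 6196.
In hexadecimal (0x-prefixed): 0x1834.

code 0x1834 (decimal 6196)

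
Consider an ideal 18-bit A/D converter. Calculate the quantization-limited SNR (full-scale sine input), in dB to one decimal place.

110.1 dB

SNR ≈ 6.02·N + 1.76 dB = 6.02·18 + 1.76 = 110.12 dB.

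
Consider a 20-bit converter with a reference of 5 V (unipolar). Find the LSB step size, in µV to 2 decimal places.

Full-scale span = 5 V.
LSB = 5 / 2^20 = 5 / 1048576 = 4.76837e-06 V = 4.77 µV.

4.77 µV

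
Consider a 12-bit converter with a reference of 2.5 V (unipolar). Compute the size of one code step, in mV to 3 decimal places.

0.610 mV

Full-scale span = 2.5 V.
LSB = 2.5 / 2^12 = 2.5 / 4096 = 0.000610352 V = 0.610 mV.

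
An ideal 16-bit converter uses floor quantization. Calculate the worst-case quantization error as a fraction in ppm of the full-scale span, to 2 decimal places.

15.26 ppm

Truncating → worst-case error = 1 LSB = V_FS/2^16, so 1e+06/65536 = 15.2588 ppm of full scale.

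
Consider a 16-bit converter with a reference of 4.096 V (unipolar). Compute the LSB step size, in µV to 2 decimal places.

62.50 µV

Full-scale span = 4.096 V.
LSB = 4.096 / 2^16 = 4.096 / 65536 = 6.25e-05 V = 62.50 µV.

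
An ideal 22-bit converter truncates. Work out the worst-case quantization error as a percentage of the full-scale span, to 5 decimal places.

0.00002 %

Truncating → worst-case error = 1 LSB = V_FS/2^22, so 100/4194304 = 2.38419e-05 % of full scale.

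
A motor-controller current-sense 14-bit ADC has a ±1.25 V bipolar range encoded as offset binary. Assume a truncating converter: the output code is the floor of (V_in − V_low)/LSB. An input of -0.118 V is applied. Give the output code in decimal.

Full-scale span = 2.5 V; LSB = 2.5/2^14 = 152.59 µV.
(V_in − V_low)/LSB = (-0.118 − (−1.25)) / 0.000152588 = 7418.675.
⌊·⌋(7418.675) = 7418.

code 7418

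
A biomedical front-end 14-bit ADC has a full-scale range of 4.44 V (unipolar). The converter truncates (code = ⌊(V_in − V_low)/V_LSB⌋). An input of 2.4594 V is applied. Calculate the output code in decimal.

LSB = 4.44 V / 16384 = 271.00 µV.
Input sits at 9075.408 steps above V_low.
⌊·⌋(9075.408) = 9075.

code 9075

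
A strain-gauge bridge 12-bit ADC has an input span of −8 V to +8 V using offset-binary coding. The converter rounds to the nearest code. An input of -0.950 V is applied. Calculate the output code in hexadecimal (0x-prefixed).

code 0x70D (decimal 1805)

With 4096 levels over 16 V, one step is 3.906 mV.
Input sits at 1804.800 steps above V_low.
So the output code is 1805.
In hexadecimal (0x-prefixed): 0x70D.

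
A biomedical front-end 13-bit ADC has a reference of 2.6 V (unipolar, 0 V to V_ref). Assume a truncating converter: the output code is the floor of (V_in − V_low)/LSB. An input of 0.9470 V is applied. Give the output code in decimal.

code 2983

Full-scale span = 2.6 V; LSB = 2.6/2^13 = 317.38 µV.
(V_in − V_low)/LSB = (0.9470 − 0) / 0.000317383 = 2983.778.
So the output code is 2983.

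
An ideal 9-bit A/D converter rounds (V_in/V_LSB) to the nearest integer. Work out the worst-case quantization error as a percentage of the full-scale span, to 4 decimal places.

0.0977 %

Rounding → worst-case error = ½ LSB = V_FS/2^10, so 100/1024 = 0.0976562 % of full scale.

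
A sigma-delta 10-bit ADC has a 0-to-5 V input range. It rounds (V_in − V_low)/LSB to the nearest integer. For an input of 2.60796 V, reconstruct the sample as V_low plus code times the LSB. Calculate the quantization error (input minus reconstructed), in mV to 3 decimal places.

0.538 mV

One LSB is 5 V / 1024 = 4.883 mV.
(V_in − V_low)/LSB = (2.60796 − 0)/0.00488281 = 534.1102 → code 534 (round).
Code 534 maps back to 0 + 534×0.00488281 V = 2.6074219 V.
V_in − V_rec = 0.000538125 V = 0.538 mV.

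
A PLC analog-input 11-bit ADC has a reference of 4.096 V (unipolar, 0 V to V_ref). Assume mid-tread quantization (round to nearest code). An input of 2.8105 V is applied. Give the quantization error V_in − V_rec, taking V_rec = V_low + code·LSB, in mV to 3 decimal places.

Step size: 4.096 V ÷ 2^11 = 2.000 mV.
(2.8105 − 0)/0.002 = 1405.2500; round gives code 1405.
Code 1405 maps back to 0 + 1405×0.002 V = 2.81 V.
Error = 2.8105 − 2.81 = 0.0005 V = 0.500 mV.

0.500 mV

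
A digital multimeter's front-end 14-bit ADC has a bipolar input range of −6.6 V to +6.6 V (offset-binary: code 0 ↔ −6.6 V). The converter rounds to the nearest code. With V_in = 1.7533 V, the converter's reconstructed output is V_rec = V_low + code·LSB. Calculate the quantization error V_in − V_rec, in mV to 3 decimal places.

0.175 mV

One LSB is 13.2 V / 16384 = 0.806 mV.
(1.7533 − (−6.6))/0.000805664 = 10368.2172; round gives code 10368.
Code 10368 maps back to (−6.6) + 10368×0.000805664 V = 1.753125 V.
Error = 1.7533 − 1.753125 = 0.000175 V = 0.175 mV.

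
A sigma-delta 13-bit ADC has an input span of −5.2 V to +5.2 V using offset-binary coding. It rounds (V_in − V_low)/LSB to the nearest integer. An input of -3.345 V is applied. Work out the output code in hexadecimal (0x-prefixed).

code 0x5B5 (decimal 1461)

LSB = 10.4 V / 8192 = 1.270 mV.
Input sits at 1461.169 steps above V_low.
round(1461.169) = 1461.
In hexadecimal (0x-prefixed): 0x5B5.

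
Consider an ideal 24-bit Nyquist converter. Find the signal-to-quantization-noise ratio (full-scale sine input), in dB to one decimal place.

146.2 dB

SNR ≈ 6.02·N + 1.76 dB = 6.02·24 + 1.76 = 146.24 dB.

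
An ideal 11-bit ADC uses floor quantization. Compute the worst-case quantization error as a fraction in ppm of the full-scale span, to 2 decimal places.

488.28 ppm

Truncating → worst-case error = 1 LSB = V_FS/2^11, so 1e+06/2048 = 488.281 ppm of full scale.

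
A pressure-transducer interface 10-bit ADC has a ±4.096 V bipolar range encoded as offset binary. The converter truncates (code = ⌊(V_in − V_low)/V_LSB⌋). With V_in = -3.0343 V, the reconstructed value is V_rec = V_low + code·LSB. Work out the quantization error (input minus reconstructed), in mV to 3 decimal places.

5.700 mV

LSB = 8.192/2^10 = 8.000 mV.
(-3.0343 − (−4.096))/0.008 = 132.7125; ⌊·⌋ gives code 132.
Reconstructed: -3.04 V.
V_in − V_rec = 0.0057 V = 5.700 mV.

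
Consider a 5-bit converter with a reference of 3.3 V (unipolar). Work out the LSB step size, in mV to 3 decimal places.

103.125 mV

Full-scale span = 3.3 V.
LSB = 3.3 / 2^5 = 3.3 / 32 = 0.103125 V = 103.125 mV.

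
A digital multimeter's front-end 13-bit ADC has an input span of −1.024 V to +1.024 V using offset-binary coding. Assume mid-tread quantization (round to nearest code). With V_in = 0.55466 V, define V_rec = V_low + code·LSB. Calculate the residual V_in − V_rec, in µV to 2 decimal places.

LSB = 2.048/2^13 = 250.00 µV.
(0.55466 − (−1.024))/0.00025 = 6314.6400; round gives code 6315.
V_rec = (−1.024) + 6315·0.00025 = 0.55475 V.
Error = 0.55466 − 0.55475 = -9e-05 V = -90.00 µV.

-90.00 µV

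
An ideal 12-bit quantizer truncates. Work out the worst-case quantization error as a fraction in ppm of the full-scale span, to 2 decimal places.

Truncating → worst-case error = 1 LSB = V_FS/2^12, so 1e+06/4096 = 244.141 ppm of full scale.

244.14 ppm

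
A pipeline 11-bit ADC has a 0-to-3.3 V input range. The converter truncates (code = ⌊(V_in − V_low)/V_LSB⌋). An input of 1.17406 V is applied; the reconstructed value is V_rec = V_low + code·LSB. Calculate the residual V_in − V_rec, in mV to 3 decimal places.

1.013 mV

LSB = 3.3/2^11 = 1.611 mV.
(1.17406 − 0)/0.00161133 = 728.6288; ⌊·⌋ gives code 728.
Code 728 maps back to 0 + 728×0.00161133 V = 1.1730469 V.
V_in − V_rec = 0.00101312 V = 1.013 mV.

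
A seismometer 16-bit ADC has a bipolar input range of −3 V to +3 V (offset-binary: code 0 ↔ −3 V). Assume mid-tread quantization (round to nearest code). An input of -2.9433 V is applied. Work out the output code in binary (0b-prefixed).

Full-scale span = 6 V; LSB = 6/2^16 = 91.55 µV.
Input sits at 619.315 steps above V_low.
round(619.315) = 619.
In binary (0b-prefixed): 0b1001101011.

code 0b1001101011 (decimal 619)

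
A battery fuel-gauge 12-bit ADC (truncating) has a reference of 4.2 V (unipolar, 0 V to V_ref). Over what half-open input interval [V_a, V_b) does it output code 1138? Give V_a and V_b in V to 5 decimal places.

[1.16689 V, 1.16792 V)

LSB = 4.2/2^12 = 1.025 mV.
V_a = V_low + 1138·LSB = 1.16689 V; V_b = V_low + 1139·LSB = 1.16792 V.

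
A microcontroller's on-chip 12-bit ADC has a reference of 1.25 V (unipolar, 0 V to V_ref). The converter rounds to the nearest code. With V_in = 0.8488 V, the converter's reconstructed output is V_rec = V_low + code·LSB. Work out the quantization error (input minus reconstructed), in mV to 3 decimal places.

0.106 mV

One LSB is 1.25 V / 4096 = 305.18 µV.
Scaled input = 2781.3478 LSBs, so code = 2781.
Reconstructed: 0.84869385 V.
V_in − V_rec = 0.000106152 V = 0.106 mV.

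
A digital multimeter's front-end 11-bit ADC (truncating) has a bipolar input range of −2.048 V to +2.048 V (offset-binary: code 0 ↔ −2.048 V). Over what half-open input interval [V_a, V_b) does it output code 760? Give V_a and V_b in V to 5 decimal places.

LSB = 4.096/2^11 = 2.000 mV.
V_a = V_low + 760·LSB = -0.528 V; V_b = V_low + 761·LSB = -0.526 V.

[-0.52800 V, -0.52600 V)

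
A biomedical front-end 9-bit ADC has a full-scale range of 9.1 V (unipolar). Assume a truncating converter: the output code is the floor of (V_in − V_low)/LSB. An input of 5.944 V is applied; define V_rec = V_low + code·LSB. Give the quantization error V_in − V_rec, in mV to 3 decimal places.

7.672 mV

One LSB is 9.1 V / 512 = 17.773 mV.
Scaled input = 334.4316 LSBs, so code = 334.
Code 334 maps back to 0 + 334×0.0177734 V = 5.9363281 V.
Error = 5.944 − 5.9363281 = 0.00767187 V = 7.672 mV.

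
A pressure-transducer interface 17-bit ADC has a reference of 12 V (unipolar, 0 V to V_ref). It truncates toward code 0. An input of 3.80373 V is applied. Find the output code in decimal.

With 131072 levels over 12 V, one step is 91.55 µV.
(3.80373 − 0) / 9.15527e-05 = 41546.875 LSBs.
⌊·⌋(41546.875) = 41546.

code 41546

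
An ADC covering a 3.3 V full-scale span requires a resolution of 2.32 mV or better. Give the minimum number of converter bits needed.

Number of steps required ≥ 3.3 V / 2.32 mV = 1422.41.
Need 2^N ≥ 1422.41; 2^10 = 1024, 2^11 = 2048.
Minimum N = 11.

11 bits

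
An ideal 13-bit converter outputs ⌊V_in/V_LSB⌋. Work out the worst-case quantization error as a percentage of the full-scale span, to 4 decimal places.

Truncating → worst-case error = 1 LSB = V_FS/2^13, so 100/8192 = 0.012207 % of full scale.

0.0122 %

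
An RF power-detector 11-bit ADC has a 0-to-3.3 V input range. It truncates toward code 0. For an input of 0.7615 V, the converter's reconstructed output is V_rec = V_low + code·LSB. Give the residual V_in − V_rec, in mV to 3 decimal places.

One LSB is 3.3 V / 2048 = 1.611 mV.
(V_in − V_low)/LSB = (0.7615 − 0)/0.00161133 = 472.5915 → code 472 (floor).
Reconstructed: 0.76054687 V.
Difference: 0.000953125 V → 0.953 mV.

0.953 mV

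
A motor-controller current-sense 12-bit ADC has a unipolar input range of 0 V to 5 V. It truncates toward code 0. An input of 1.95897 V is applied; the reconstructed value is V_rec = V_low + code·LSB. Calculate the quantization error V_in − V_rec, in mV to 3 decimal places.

LSB = 5/2^12 = 1.221 mV.
Scaled input = 1604.7882 LSBs, so code = 1604.
Code 1604 maps back to 0 + 1604×0.0012207 V = 1.9580078 V.
Difference: 0.000962188 V → 0.962 mV.

0.962 mV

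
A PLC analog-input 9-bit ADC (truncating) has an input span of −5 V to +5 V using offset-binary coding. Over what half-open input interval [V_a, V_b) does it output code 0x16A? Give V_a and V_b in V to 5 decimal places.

LSB = 10/2^9 = 19.531 mV.
Code 0x16A = 362 decimal.
V_a = V_low + 362·LSB = 2.07031 V; V_b = V_low + 363·LSB = 2.08984 V.

[2.07031 V, 2.08984 V)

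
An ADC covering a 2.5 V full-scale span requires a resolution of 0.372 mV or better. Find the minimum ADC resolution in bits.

Number of steps required ≥ 2.5 V / 0.372 mV = 6720.43.
Need 2^N ≥ 6720.43; 2^12 = 4096, 2^13 = 8192.
Minimum N = 13.

13 bits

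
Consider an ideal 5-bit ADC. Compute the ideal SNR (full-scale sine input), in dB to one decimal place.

31.9 dB

SNR ≈ 6.02·N + 1.76 dB = 6.02·5 + 1.76 = 31.86 dB.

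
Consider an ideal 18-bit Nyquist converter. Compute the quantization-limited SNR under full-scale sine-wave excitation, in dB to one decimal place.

SNR ≈ 6.02·N + 1.76 dB = 6.02·18 + 1.76 = 110.12 dB.

110.1 dB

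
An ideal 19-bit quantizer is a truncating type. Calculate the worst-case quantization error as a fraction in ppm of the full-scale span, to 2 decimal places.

1.91 ppm

Truncating → worst-case error = 1 LSB = V_FS/2^19, so 1e+06/524288 = 1.90735 ppm of full scale.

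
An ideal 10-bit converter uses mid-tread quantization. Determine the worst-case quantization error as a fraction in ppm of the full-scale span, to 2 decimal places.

488.28 ppm

Rounding → worst-case error = ½ LSB = V_FS/2^11, so 1e+06/2048 = 488.281 ppm of full scale.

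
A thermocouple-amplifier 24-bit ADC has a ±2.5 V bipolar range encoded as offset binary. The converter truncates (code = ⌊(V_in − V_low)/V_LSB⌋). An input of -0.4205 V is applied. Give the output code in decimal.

With 16777216 levels over 5 V, one step is 0.30 µV.
Input sits at 6977644.134 steps above V_low.
⌊·⌋(6977644.134) = 6977644.

code 6977644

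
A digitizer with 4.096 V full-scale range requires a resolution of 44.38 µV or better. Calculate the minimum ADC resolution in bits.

Number of steps required ≥ 4.096 V / 44.38 µV = 92293.83.
Need 2^N ≥ 92293.83; 2^16 = 65536, 2^17 = 131072.
Minimum N = 17.

17 bits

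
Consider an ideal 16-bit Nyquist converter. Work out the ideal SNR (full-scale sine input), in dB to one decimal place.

98.1 dB

SNR ≈ 6.02·N + 1.76 dB = 6.02·16 + 1.76 = 98.08 dB.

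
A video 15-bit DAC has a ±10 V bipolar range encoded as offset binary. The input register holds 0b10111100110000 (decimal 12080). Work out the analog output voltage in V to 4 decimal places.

-2.6270 V

LSB = 20 V / 2^15 = 0.610 mV.
Code 0b10111100110000 = 12080 decimal.
V_out = (−10) + 12080 × 0.000610352 V = -2.62695 V.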